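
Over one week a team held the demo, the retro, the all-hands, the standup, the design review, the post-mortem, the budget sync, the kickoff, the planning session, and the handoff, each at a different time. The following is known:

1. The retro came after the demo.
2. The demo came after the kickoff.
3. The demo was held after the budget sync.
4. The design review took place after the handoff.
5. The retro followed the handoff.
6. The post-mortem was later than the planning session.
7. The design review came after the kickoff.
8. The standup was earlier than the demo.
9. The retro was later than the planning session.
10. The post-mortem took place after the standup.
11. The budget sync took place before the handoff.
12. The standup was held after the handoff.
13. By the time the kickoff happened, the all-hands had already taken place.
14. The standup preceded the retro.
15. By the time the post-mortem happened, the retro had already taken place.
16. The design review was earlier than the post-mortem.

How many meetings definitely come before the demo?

5

Directly stated before the demo: the budget sync, the kickoff, and the standup.
The all-hands reaches the demo via the all-hands → the kickoff → the demo.
The handoff reaches the demo via the handoff → the standup → the demo.
No chain forces the design review (or any of the others) ahead of the demo.
That's the all-hands, the budget sync, the handoff, the kickoff, and the standup — 5 in all.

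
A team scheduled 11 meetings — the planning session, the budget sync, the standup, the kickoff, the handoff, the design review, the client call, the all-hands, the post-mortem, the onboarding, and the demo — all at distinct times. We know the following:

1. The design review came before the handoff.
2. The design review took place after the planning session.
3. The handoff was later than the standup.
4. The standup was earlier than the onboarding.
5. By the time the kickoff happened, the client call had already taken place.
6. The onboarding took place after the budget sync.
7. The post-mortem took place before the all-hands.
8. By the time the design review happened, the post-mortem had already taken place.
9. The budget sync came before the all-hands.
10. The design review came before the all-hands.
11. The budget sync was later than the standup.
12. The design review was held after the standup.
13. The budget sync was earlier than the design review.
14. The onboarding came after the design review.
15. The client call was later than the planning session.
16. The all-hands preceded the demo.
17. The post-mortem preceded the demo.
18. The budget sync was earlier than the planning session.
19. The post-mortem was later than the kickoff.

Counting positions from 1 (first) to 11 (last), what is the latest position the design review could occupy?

The design review must come before the all-hands, the demo, the handoff, and the onboarding — 4 meetings forced after it.
Everything else can be placed before the design review in some valid order, so the design review can sit as late as position 11 − 4 = 7.

7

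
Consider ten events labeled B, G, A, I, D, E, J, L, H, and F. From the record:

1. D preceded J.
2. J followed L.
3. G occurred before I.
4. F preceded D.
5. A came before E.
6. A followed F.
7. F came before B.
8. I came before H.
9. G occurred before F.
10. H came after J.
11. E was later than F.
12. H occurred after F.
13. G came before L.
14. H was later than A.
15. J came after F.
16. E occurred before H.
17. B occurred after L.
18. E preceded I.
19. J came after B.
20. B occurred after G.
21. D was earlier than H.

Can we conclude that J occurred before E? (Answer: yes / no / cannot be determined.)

cannot be determined

No chain of stated constraints runs from J to E, and none runs from E to J either.
So the relative order of J and E is not fixed by the given facts.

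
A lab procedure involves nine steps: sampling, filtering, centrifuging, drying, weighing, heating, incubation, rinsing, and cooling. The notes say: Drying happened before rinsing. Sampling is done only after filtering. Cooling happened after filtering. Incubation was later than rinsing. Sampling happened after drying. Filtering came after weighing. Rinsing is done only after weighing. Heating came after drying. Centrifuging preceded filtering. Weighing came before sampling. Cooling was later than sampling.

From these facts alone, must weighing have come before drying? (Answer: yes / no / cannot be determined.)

No chain of stated constraints runs from weighing to drying, and none runs from drying to weighing either.
So the relative order of weighing and drying is not fixed by the given facts.

cannot be determined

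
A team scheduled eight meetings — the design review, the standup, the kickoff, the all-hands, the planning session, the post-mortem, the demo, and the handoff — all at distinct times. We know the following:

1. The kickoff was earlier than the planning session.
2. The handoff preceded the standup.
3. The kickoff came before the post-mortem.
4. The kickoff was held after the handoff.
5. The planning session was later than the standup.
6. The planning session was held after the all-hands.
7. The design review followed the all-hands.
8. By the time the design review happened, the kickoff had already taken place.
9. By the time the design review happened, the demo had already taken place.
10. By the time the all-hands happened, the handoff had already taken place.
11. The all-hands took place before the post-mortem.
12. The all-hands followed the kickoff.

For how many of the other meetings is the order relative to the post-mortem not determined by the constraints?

Forced before the post-mortem: the all-hands, the handoff, and the kickoff.
That leaves the demo, the design review, the planning session, and the standup with no forced order relative to the post-mortem — 4.

4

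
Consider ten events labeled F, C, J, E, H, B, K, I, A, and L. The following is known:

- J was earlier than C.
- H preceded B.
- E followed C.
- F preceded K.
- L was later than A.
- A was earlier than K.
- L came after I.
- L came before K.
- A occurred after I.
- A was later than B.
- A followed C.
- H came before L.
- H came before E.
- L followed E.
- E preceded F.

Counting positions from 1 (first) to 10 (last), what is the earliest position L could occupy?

A, B, C, E, H, I, and J must all come before L — 7 forced predecessors.
Nothing else is forced ahead of L, so its earliest slot is position 7 + 1 = 8.

8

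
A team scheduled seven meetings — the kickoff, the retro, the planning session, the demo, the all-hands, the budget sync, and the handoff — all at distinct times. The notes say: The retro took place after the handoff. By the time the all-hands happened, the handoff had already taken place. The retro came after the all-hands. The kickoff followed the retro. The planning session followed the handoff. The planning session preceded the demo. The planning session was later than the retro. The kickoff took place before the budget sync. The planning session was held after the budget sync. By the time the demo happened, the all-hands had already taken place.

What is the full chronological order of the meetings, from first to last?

the handoff, the all-hands, the retro, the kickoff, the budget sync, the planning session, the demo

The constraints fix every adjacent pair, so only one ordering works:
the handoff → the all-hands → the retro → the kickoff → the budget sync → the planning session → the demo.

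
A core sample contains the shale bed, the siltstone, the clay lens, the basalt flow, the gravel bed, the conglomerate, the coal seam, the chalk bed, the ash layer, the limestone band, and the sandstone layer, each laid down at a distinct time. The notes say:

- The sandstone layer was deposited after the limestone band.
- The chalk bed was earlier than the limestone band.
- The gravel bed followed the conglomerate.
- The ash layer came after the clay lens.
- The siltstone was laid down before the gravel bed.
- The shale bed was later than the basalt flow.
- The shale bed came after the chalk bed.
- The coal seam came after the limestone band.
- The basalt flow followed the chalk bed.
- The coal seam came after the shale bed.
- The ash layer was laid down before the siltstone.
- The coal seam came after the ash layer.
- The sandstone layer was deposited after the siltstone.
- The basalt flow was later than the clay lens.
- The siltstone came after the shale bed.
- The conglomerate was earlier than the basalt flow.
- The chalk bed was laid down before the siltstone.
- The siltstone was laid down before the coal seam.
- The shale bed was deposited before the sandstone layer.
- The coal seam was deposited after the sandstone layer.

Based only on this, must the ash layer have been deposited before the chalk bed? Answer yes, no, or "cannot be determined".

No chain of stated constraints runs from the ash layer to the chalk bed, and none runs from the chalk bed to the ash layer either.
So the relative order of the ash layer and the chalk bed is not fixed by the given facts.

cannot be determined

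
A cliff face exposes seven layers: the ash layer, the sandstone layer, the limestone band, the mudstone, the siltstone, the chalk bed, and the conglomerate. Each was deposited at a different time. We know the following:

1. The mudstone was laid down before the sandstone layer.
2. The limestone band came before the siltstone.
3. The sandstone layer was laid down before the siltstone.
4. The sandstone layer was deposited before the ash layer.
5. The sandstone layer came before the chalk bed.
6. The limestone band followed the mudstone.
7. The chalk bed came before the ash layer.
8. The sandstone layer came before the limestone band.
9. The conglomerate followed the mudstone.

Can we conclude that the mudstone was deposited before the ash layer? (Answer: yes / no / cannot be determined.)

Chain the constraints: the mudstone → the sandstone layer → the ash layer. Each link is directly stated, so the mudstone comes before the ash layer.

yes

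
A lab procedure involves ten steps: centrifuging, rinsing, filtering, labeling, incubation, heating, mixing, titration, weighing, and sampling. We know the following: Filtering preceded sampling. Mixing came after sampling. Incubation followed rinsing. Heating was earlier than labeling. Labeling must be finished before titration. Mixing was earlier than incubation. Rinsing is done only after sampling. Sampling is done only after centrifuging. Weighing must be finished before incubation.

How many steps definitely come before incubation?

6

Directly stated before incubation: mixing, rinsing, and weighing.
Centrifuging reaches incubation via centrifuging → sampling → mixing → incubation.
Filtering reaches incubation via filtering → sampling → mixing → incubation.
Sampling reaches incubation via sampling → mixing → incubation.
No chain forces titration (or any of the others) ahead of incubation.
That's centrifuging, filtering, mixing, rinsing, sampling, and weighing — 6 in all.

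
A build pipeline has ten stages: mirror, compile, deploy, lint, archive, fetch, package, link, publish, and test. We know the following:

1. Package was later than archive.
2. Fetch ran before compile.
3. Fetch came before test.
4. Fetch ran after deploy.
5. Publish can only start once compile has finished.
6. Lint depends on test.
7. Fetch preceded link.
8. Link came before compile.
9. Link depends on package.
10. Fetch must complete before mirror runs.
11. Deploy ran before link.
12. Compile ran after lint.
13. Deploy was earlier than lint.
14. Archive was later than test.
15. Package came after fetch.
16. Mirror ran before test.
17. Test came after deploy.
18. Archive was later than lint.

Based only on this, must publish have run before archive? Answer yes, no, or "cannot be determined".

Tracing the constraints gives archive → package → link → compile → publish, so archive must come before publish.
That means publish cannot be before archive.

no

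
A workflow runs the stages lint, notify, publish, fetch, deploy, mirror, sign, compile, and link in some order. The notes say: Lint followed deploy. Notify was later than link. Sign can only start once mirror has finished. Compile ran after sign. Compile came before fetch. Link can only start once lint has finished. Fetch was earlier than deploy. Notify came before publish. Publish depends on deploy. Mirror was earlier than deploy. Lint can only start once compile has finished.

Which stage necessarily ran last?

Every other stage has a chain of constraints placing it before publish, so publish is last.

publish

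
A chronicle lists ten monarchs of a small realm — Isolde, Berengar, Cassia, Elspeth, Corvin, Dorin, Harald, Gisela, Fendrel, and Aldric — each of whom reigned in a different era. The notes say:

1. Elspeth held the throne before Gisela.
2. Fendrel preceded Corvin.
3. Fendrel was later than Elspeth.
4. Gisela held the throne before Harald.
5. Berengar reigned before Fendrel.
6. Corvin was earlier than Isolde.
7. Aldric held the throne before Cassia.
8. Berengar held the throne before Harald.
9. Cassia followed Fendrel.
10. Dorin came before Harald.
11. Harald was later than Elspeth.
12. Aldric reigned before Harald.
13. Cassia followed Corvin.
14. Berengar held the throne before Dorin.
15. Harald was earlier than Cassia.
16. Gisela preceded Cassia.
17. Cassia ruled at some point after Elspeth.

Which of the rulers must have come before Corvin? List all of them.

Directly stated before Corvin: Fendrel.
Berengar reaches Corvin via Berengar → Fendrel → Corvin.
Elspeth reaches Corvin via Elspeth → Fendrel → Corvin.

Berengar, Elspeth, Fendrel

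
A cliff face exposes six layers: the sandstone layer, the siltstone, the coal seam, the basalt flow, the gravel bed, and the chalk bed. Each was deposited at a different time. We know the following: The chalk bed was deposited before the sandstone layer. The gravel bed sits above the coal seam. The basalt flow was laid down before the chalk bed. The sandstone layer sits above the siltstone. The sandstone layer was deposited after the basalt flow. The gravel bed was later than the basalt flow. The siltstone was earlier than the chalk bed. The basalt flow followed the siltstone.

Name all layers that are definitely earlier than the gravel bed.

Directly stated before the gravel bed: the basalt flow and the coal seam.
The siltstone reaches the gravel bed via the siltstone → the basalt flow → the gravel bed.

the basalt flow, the coal seam, the siltstone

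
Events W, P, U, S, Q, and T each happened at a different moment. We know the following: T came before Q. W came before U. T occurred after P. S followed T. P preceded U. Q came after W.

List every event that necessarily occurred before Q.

Directly stated before Q: T and W.
P reaches Q via P → T → Q.

P, T, W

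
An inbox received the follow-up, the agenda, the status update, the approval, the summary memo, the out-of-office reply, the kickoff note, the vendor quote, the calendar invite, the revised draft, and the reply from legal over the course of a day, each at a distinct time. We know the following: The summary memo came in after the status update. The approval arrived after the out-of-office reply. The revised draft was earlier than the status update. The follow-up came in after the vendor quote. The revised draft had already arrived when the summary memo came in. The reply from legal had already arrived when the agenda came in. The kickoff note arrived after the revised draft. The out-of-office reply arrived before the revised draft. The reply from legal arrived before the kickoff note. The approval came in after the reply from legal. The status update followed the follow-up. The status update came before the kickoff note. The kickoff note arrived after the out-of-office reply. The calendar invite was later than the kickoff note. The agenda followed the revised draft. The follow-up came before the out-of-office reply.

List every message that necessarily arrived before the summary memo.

Directly stated before the summary memo: the revised draft and the status update.
The follow-up reaches the summary memo via the follow-up → the status update → the summary memo.
The out-of-office reply reaches the summary memo via the out-of-office reply → the revised draft → the summary memo.
The vendor quote reaches the summary memo via the vendor quote → the follow-up → the status update → the summary memo.
No chain forces the kickoff note (or any of the others) ahead of the summary memo.

the follow-up, the out-of-office reply, the revised draft, the status update, the vendor quote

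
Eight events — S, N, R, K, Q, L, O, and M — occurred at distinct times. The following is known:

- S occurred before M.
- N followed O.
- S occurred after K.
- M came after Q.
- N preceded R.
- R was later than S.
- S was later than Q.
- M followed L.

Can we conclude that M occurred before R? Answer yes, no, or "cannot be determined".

cannot be determined

No chain of stated constraints runs from M to R, and none runs from R to M either.
So the relative order of M and R is not fixed by the given facts.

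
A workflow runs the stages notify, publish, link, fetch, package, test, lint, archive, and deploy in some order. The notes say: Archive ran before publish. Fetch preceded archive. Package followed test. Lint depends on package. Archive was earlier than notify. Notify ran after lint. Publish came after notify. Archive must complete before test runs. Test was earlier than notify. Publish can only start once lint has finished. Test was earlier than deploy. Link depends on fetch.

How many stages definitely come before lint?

4

Directly stated before lint: package.
Archive reaches lint via archive → test → package → lint.
Fetch reaches lint via fetch → archive → test → package → lint.
Test reaches lint via test → package → lint.
No chain forces link (or any of the others) ahead of lint.
That's archive, fetch, package, and test — 4 in all.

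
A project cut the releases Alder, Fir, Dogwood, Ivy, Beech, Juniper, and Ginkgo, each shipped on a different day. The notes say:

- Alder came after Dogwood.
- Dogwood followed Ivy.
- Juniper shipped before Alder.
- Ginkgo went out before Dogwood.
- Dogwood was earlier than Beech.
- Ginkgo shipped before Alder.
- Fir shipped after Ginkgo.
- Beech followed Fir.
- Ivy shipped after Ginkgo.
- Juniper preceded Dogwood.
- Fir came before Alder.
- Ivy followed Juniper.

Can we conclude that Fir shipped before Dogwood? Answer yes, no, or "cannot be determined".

cannot be determined

No chain of stated constraints runs from Fir to Dogwood, and none runs from Dogwood to Fir either.
So the relative order of Fir and Dogwood is not fixed by the given facts.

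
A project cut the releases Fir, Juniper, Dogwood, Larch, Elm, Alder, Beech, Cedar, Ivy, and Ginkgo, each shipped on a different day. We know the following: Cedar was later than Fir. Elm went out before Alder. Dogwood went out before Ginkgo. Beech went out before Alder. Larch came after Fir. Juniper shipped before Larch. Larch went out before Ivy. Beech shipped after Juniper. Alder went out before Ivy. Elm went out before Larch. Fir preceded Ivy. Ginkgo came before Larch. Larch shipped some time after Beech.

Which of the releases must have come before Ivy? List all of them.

Alder, Beech, Dogwood, Elm, Fir, Ginkgo, Juniper, Larch

Directly stated before Ivy: Alder, Fir, and Larch.
Beech reaches Ivy via Beech → Larch → Ivy.
Dogwood reaches Ivy via Dogwood → Ginkgo → Larch → Ivy.
Elm reaches Ivy via Elm → Larch → Ivy.
Likewise Ginkgo and Juniper each reach Ivy by chaining the stated constraints.
No chain forces Cedar ahead of Ivy.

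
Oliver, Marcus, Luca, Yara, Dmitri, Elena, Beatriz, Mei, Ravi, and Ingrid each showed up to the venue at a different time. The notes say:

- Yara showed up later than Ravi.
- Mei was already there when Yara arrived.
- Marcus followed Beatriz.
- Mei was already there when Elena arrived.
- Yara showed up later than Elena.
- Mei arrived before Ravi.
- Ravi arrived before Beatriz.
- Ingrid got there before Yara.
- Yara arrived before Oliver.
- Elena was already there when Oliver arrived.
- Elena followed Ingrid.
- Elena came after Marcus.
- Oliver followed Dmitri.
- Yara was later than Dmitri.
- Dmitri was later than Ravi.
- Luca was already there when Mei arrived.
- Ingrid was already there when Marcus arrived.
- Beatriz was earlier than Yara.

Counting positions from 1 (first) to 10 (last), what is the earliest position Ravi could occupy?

Luca and Mei must both come before Ravi — 2 forced predecessors.
Nothing else is forced ahead of Ravi, so their earliest slot is position 2 + 1 = 3.

3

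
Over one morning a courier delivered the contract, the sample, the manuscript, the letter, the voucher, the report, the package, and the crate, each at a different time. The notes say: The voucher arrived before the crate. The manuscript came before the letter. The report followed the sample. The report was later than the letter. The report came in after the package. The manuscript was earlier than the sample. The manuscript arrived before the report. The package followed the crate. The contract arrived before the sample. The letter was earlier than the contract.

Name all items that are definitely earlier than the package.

the crate, the voucher

Directly stated before the package: the crate.
The voucher reaches the package via the voucher → the crate → the package.
No chain forces the report (or any of the others) ahead of the package.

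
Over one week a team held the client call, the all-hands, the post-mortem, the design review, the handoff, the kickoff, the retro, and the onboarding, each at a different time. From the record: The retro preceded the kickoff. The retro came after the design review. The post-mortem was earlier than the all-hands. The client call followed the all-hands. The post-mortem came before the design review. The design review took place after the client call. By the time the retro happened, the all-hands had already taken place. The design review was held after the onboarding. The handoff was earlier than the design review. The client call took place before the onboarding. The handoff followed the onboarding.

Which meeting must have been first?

the post-mortem

The post-mortem has a chain of constraints placing it before every other meeting, so the post-mortem must be first.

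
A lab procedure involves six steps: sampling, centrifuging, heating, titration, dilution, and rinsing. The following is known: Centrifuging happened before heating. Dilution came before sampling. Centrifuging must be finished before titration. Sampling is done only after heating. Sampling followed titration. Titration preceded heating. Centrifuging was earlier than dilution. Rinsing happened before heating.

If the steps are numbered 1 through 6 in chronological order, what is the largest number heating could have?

Heating must come before sampling — 1 step forced after it.
Everything else can be placed before heating in some valid order, so heating can sit as late as position 6 − 1 = 5.

5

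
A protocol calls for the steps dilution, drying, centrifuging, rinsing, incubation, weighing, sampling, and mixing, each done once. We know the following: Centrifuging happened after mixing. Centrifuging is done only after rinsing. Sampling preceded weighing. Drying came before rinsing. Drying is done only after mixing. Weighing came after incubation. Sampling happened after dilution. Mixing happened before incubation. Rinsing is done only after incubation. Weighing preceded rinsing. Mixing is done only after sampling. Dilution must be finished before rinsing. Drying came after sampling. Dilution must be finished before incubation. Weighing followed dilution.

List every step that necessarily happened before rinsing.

Directly stated before rinsing: dilution, drying, incubation, and weighing.
Mixing reaches rinsing via mixing → drying → rinsing.
Sampling reaches rinsing via sampling → weighing → rinsing.

dilution, drying, incubation, mixing, sampling, weighing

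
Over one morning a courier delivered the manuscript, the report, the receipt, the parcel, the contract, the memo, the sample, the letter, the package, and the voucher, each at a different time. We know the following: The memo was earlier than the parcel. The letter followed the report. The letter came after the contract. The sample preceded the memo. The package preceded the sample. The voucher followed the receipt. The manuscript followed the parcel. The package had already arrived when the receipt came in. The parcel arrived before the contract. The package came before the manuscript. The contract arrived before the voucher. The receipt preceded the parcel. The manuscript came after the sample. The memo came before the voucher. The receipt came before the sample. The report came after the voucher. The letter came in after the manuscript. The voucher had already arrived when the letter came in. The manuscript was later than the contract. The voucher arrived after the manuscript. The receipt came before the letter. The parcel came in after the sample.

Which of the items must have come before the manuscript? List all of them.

the contract, the memo, the package, the parcel, the receipt, the sample

Directly stated before the manuscript: the contract, the package, the parcel, and the sample.
The memo reaches the manuscript via the memo → the parcel → the manuscript.
The receipt reaches the manuscript via the receipt → the sample → the manuscript.
No chain forces the letter (or any of the others) ahead of the manuscript.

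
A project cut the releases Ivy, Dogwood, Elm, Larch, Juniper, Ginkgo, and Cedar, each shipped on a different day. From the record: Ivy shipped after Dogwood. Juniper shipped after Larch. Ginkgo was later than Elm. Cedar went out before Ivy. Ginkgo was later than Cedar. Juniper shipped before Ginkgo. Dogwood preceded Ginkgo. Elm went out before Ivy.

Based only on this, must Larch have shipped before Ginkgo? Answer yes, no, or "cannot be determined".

Chain the constraints: Larch → Juniper → Ginkgo. Each link is directly stated, so Larch comes before Ginkgo.

yes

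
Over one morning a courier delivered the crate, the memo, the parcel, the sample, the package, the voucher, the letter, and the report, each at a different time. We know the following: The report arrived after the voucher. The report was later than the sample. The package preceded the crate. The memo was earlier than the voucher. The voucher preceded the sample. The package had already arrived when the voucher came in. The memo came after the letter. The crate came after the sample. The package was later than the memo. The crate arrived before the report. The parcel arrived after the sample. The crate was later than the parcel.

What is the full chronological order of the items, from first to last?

the letter, the memo, the package, the voucher, the sample, the parcel, the crate, the report

The constraints fix every adjacent pair, so only one ordering works:
the letter → the memo → the package → the voucher → the sample → the parcel → the crate → the report.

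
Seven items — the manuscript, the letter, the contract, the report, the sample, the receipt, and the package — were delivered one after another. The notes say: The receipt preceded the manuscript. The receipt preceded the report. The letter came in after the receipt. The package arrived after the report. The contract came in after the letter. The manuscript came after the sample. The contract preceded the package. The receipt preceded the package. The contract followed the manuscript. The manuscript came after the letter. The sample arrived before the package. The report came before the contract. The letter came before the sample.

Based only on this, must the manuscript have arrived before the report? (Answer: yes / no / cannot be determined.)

No chain of stated constraints runs from the manuscript to the report, and none runs from the report to the manuscript either.
So the relative order of the manuscript and the report is not fixed by the given facts.

cannot be determined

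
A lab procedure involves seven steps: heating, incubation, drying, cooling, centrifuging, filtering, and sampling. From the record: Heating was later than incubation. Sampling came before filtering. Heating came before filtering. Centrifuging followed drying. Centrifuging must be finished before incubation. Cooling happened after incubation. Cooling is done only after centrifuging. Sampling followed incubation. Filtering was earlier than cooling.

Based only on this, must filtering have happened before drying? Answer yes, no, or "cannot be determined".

Tracing the constraints gives drying → centrifuging → incubation → heating → filtering, so drying must come before filtering.
That means filtering cannot be before drying.

no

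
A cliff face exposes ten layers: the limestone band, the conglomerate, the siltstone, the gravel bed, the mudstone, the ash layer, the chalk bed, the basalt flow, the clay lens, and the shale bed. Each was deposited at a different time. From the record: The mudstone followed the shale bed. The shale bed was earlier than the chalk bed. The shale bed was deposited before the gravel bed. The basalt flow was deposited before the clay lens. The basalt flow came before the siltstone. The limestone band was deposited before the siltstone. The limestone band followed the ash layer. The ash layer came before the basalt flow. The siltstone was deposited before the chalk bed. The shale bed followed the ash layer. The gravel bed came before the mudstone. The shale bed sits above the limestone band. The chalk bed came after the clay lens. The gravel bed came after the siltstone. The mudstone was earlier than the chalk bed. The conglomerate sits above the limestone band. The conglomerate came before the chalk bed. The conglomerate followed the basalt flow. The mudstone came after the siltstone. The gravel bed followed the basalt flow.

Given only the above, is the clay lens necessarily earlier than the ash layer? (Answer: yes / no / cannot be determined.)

Tracing the constraints gives the ash layer → the basalt flow → the clay lens, so the ash layer must come before the clay lens.
That means the clay lens cannot be before the ash layer.

no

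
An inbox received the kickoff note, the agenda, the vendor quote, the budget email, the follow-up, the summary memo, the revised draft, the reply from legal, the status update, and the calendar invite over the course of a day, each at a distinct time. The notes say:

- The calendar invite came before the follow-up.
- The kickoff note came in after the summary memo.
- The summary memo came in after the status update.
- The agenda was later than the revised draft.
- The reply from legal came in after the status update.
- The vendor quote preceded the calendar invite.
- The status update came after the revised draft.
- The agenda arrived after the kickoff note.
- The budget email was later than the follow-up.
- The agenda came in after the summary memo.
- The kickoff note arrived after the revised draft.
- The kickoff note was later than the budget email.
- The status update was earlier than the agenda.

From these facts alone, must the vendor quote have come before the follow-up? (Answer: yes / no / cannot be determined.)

Chain the constraints: the vendor quote → the calendar invite → the follow-up. Each link is directly stated, so the vendor quote comes before the follow-up.

yes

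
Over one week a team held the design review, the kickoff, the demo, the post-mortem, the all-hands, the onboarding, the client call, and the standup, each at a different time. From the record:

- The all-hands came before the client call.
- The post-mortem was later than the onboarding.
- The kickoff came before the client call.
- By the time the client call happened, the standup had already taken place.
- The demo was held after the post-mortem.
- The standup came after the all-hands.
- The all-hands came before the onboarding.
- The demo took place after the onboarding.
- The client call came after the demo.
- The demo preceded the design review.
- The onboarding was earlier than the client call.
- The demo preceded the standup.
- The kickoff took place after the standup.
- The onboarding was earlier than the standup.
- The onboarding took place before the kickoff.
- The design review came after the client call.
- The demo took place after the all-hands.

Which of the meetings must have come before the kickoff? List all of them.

the all-hands, the demo, the onboarding, the post-mortem, the standup

Directly stated before the kickoff: the onboarding and the standup.
The all-hands reaches the kickoff via the all-hands → the onboarding → the kickoff.
The demo reaches the kickoff via the demo → the standup → the kickoff.
The post-mortem reaches the kickoff via the post-mortem → the demo → the standup → the kickoff.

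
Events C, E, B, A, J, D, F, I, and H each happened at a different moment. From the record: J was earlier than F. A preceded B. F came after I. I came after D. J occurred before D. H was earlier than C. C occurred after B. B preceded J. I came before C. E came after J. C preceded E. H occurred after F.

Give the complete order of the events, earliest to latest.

A, B, J, D, I, F, H, C, E

The constraints fix every adjacent pair, so only one ordering works:
A → B → J → D → I → F → H → C → E.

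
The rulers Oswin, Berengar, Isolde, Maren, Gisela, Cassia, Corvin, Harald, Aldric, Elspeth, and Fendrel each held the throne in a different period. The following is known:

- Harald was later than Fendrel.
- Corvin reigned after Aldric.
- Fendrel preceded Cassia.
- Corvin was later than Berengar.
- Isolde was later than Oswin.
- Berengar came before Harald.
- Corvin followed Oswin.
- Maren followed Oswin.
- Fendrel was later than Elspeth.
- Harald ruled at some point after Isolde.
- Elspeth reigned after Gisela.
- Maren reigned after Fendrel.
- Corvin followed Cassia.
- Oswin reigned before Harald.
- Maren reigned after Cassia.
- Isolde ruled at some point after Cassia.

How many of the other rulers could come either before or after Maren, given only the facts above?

Forced before Maren: Cassia, Elspeth, Fendrel, Gisela, and Oswin.
That leaves Aldric, Berengar, Corvin, Harald, and Isolde with no forced order relative to Maren — 5.

5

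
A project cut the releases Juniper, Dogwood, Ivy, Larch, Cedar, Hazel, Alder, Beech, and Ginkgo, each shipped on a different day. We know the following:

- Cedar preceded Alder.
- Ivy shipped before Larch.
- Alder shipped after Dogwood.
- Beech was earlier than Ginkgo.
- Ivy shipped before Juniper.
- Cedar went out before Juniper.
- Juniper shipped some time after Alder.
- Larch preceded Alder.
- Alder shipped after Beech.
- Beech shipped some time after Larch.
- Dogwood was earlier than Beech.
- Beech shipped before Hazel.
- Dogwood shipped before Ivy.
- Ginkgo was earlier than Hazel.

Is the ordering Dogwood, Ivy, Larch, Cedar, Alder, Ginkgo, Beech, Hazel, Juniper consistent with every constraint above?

no

The constraints require Beech before Ginkgo, but in the proposed sequence Ginkgo appears ahead of Beech. That one violation is enough.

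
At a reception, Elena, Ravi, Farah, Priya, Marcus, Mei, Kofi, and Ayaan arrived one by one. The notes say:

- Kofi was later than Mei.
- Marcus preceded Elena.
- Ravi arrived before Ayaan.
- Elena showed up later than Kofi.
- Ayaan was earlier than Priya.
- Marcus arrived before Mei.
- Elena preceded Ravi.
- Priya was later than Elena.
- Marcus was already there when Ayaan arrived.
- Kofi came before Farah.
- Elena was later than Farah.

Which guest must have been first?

Marcus has a chain of constraints placing them before every other guest, so Marcus must be first.

Marcus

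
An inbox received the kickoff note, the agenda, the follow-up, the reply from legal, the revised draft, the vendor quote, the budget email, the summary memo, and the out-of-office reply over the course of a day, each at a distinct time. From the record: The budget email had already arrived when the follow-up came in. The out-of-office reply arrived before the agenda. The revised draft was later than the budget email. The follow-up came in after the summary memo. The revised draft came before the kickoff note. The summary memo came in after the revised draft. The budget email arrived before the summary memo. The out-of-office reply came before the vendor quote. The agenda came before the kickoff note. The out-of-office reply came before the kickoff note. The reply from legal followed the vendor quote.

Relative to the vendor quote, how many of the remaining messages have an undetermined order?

6

Forced before the vendor quote: the out-of-office reply; forced after the vendor quote: the reply from legal.
That leaves the agenda, the budget email, the follow-up, the kickoff note, the revised draft, and the summary memo with no forced order relative to the vendor quote — 6.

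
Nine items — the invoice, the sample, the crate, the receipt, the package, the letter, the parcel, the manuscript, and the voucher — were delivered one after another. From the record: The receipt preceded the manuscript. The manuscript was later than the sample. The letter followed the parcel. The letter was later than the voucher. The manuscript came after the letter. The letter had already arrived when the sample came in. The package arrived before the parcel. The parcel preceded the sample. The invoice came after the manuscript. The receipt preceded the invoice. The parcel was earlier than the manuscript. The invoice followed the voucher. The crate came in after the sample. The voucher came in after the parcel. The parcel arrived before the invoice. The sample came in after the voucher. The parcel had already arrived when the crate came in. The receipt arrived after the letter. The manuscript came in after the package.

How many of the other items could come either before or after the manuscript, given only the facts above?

1

Forced before the manuscript: the letter, the package, the parcel, the receipt, the sample, and the voucher; forced after the manuscript: the invoice.
That leaves the crate with no forced order relative to the manuscript — 1.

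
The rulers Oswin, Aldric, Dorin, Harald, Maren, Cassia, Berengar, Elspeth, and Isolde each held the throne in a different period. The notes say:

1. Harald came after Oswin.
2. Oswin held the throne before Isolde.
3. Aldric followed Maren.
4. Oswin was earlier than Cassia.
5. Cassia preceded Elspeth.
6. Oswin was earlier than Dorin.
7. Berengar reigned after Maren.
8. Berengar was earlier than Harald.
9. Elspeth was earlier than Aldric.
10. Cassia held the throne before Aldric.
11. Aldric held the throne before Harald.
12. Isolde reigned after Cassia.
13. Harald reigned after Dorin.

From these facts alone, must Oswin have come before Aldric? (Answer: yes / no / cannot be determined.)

yes

Chain the constraints: Oswin → Cassia → Aldric. Each link is directly stated, so Oswin comes before Aldric.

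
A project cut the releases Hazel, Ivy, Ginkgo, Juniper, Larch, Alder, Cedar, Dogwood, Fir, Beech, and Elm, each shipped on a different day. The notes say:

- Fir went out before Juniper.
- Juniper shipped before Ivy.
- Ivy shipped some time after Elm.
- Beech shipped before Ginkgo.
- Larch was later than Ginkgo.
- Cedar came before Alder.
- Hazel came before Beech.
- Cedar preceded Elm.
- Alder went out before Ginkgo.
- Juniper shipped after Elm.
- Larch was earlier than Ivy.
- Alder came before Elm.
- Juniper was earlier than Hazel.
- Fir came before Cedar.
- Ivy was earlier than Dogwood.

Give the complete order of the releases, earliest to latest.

Fir, Cedar, Alder, Elm, Juniper, Hazel, Beech, Ginkgo, Larch, Ivy, Dogwood

The constraints fix every adjacent pair, so only one ordering works:
Fir → Cedar → Alder → Elm → Juniper → Hazel → Beech → Ginkgo → Larch → Ivy → Dogwood.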